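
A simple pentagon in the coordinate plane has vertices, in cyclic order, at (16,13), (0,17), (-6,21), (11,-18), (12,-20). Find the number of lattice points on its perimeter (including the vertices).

9

The number of boundary lattice points is Σ gcd(|Δx|,|Δy|) = gcd(16,4) + gcd(6,4) + gcd(17,39) + gcd(1,2) + gcd(4,33) = 4+2+1+1+1 = 9.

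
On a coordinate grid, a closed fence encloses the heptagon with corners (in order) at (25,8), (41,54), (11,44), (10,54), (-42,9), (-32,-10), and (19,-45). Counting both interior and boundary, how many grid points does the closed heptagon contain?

4189

Using the shoelace formula, 2A = |[25·54 − 41·8] + [41·44 − 11·54] + [11·54 − 10·44] + [10·9 − (-42)·54] + [(-42)·(-10) − (-32)·9] + [(-32)·(-45) − 19·(-10)] + [19·8 − 25·(-45)]| = 8359, so the area is 4179.5.
Along each edge there are gcd(|Δx|,|Δy|)+1 lattice points, so counting each shared vertex once the boundary has gcd(16,46) + gcd(30,10) + gcd(1,10) + gcd(52,45) + gcd(10,19) + gcd(51,35) + gcd(6,53) = 2+10+1+1+1+1+1 = 17.
Pick's theorem gives I = A − B/2 + 1 = 4179.5 − 17/2 + 1 = 4172, so the closed region contains I + B = 4172 + 17 = 4189 lattice points.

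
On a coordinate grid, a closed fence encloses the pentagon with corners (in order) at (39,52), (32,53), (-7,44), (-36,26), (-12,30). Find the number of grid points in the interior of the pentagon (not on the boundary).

The shoelace formula gives twice the area as |[39·53 − 32·52] + [32·44 − (-7)·53] + [(-7)·26 − (-36)·44] + [(-36)·30 − (-12)·26] + [(-12)·52 − 39·30]| = 1022, so the area is 511.
Summing gcd(|Δx|,|Δy|) over the edges gives the boundary count: gcd(7,1) + gcd(39,9) + gcd(29,18) + gcd(24,4) + gcd(51,22) = 1+3+1+4+1 = 10.
Pick's theorem gives I = A − B/2 + 1 = 511 − 10/2 + 1 = 507.

507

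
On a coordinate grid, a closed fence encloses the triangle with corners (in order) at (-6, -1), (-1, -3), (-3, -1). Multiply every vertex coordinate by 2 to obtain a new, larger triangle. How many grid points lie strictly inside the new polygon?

7

Using the shoelace formula, 2A = |[(-6)·(-3) − (-1)·(-1)] + [(-1)·(-1) − (-3)·(-3)] + [(-3)·(-1) − (-6)·(-1)]| = 6, so the area is 3.
The number of boundary lattice points is Σ gcd(|Δx|,|Δy|) = gcd(5,2) + gcd(2,2) + gcd(3,0) = 1+2+3 = 6.
Scaling by 2 multiplies the area by 2² = 4 (so the new area is 12) and multiplies the boundary lattice-point count by 2, giving 12.
By Pick's theorem, the interior count of the dilated polygon is 12 − 12/2 + 1 = 7.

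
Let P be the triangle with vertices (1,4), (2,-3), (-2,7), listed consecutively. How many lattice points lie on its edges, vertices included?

The number of boundary lattice points is Σ gcd(|Δx|,|Δy|) = gcd(1,7) + gcd(4,10) + gcd(3,3) = 1+2+3 = 6.

6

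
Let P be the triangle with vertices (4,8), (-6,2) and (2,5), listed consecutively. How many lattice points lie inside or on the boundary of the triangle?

12

Using the shoelace formula, 2A = |(4·2 − (-6)·8) + ((-6)·5 − 2·2) + (2·8 − 4·5)| = 18, so the area is 9.
Summing gcd(|Δx|,|Δy|) over the edges gives the boundary count: gcd(10,6) + gcd(8,3) + gcd(2,3) = 2+1+1 = 4.
Pick's theorem gives I = A − B/2 + 1 = 9 − 4/2 + 1 = 8, so the closed region contains I + B = 8 + 4 = 12 lattice points.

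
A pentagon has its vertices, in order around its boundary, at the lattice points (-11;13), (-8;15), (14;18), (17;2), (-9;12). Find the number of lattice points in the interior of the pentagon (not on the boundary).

226

By the shoelace formula, twice the signed area is |[(-11)·15 − (-8)·13] + [(-8)·18 − 14·15] + [14·2 − 17·18] + [17·12 − (-9)·2] + [(-9)·13 − (-11)·12]| = 456, so the area is 228.
The number of boundary lattice points is Σ gcd(|Δx|,|Δy|) = gcd(3,2) + gcd(22,3) + gcd(3,16) + gcd(26,10) + gcd(2,1) = 1+1+1+2+1 = 6.
By Pick's theorem A = I + B/2 − 1, so I = 228 − 6/2 + 1 = 226.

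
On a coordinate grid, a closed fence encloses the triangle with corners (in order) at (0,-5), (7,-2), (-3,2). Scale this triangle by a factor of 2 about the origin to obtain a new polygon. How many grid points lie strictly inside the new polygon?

113

By the shoelace formula, twice the signed area is |(0·(-2) − 7·(-5)) + (7·2 − (-3)·(-2)) + ((-3)·(-5) − 0·2)| = 58, so the area is 29.
Along each edge there are gcd(|Δx|,|Δy|)+1 lattice points, so counting each shared vertex once the boundary has gcd(7,3) + gcd(10,4) + gcd(3,7) = 1+2+1 = 4.
Scaling by 2 multiplies the area by 2² = 4 (so the new area is 116) and multiplies the boundary lattice-point count by 2, giving 8.
By Pick's theorem, the interior count of the dilated polygon is 116 − 8/2 + 1 = 113.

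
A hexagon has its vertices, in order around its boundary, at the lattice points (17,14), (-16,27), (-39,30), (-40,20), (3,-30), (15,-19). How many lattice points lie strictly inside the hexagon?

1869

The shoelace formula gives twice the area as |[17·27 − (-16)·14] + [(-16)·30 − (-39)·27] + [(-39)·20 − (-40)·30] + [(-40)·(-30) − 3·20] + [3·(-19) − 15·(-30)] + [15·14 − 17·(-19)]| = 3742, so the area is 1871.
Along each edge there are gcd(|Δx|,|Δy|)+1 lattice points, so counting each shared vertex once the boundary has gcd(33,13) + gcd(23,3) + gcd(1,10) + gcd(43,50) + gcd(12,11) + gcd(2,33) = 1+1+1+1+1+1 = 6.
By Pick's theorem A = I + B/2 − 1, so I = 1871 − 6/2 + 1 = 1869.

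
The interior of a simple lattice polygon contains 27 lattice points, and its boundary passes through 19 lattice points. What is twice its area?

71

By Pick's theorem, A = I + B/2 − 1 = 27 + 19/2 − 1 = 71/2.
Hence 2A = 71.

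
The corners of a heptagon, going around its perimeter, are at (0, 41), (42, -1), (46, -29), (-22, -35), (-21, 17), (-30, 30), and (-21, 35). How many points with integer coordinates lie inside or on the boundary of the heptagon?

The shoelace formula gives twice the area as |(0·(-1) − 42·41) + (42·(-29) − 46·(-1)) + (46·(-35) − (-22)·(-29)) + ((-22)·17 − (-21)·(-35)) + ((-21)·30 − (-30)·17) + ((-30)·35 − (-21)·30) + ((-21)·41 − 0·35)| = 7652, so the area is 3826.
The number of boundary lattice points is Σ gcd(|Δx|,|Δy|) = gcd(42,42) + gcd(4,28) + gcd(68,6) + gcd(1,52) + gcd(9,13) + gcd(9,5) + gcd(21,6) = 42+4+2+1+1+1+3 = 54.
Pick's theorem gives I = A − B/2 + 1 = 3826 − 54/2 + 1 = 3800, so the closed region contains I + B = 3800 + 54 = 3854 lattice points.

3854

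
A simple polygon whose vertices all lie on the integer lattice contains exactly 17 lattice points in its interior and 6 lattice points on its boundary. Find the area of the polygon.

19

Pick's theorem states A = I + B/2 − 1, so A = 17 + 6/2 − 1 = 19.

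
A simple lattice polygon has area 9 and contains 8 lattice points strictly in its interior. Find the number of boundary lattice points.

4

Pick's theorem gives A = I + B/2 − 1, so B = 2(A − I + 1) = 2(9 − 8 + 1) = 4.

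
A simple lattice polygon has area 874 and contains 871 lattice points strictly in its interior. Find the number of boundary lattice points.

8

Pick's theorem gives A = I + B/2 − 1, so B = 2(A − I + 1) = 2(874 − 871 + 1) = 8.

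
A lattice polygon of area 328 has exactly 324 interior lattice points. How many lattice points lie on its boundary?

10

Pick's theorem gives A = I + B/2 − 1, so B = 2(A − I + 1) = 2(328 − 324 + 1) = 10.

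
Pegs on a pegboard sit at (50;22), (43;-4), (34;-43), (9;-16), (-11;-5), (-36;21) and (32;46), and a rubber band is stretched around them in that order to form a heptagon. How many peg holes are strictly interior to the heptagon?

The shoelace formula gives twice the area as |(50·(-4) − 43·22) + (43·(-43) − 34·(-4)) + (34·(-16) − 9·(-43)) + (9·(-5) − (-11)·(-16)) + ((-11)·21 − (-36)·(-5)) + ((-36)·46 − 32·21) + (32·22 − 50·46)| = 7572, so the area is 3786.
Summing gcd(|Δx|,|Δy|) over the edges gives the boundary count: gcd(7,26) + gcd(9,39) + gcd(25,27) + gcd(20,11) + gcd(25,26) + gcd(68,25) + gcd(18,24) = 1+3+1+1+1+1+6 = 14.
By Pick's theorem A = I + B/2 − 1, so I = 3786 − 14/2 + 1 = 3780.

3780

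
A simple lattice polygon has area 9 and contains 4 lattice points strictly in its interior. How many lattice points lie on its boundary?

Pick's theorem gives A = I + B/2 − 1, so B = 2(A − I + 1) = 2(9 − 4 + 1) = 12.

12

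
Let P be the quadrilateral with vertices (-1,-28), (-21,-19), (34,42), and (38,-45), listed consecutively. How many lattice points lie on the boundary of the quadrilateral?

The number of boundary lattice points is Σ gcd(|Δx|,|Δy|) = gcd(20,9) + gcd(55,61) + gcd(4,87) + gcd(39,17) = 1+1+1+1 = 4.

4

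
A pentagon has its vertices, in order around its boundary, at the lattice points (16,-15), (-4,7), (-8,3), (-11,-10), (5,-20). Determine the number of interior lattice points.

Using the shoelace formula, 2A = |(16·7 − (-4)·(-15)) + ((-4)·3 − (-8)·7) + ((-8)·(-10) − (-11)·3) + ((-11)·(-20) − 5·(-10)) + (5·(-15) − 16·(-20))| = 724, so the area is 362.
The number of boundary lattice points is Σ gcd(|Δx|,|Δy|) = gcd(20,22) + gcd(4,4) + gcd(3,13) + gcd(16,10) + gcd(11,5) = 2+4+1+2+1 = 10.
Pick's theorem gives I = A − B/2 + 1 = 362 − 10/2 + 1 = 358.

358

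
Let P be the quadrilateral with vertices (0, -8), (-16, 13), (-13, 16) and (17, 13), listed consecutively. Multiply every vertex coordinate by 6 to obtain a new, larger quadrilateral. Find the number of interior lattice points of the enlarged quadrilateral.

Using the shoelace formula, 2A = |(0·13 − (-16)·(-8)) + ((-16)·16 − (-13)·13) + ((-13)·13 − 17·16) + (17·(-8) − 0·13)| = 792, so the area is 396.
Summing gcd(|Δx|,|Δy|) over the edges gives the boundary count: gcd(16,21) + gcd(3,3) + gcd(30,3) + gcd(17,21) = 1+3+3+1 = 8.
Scaling by 6 multiplies the area by 6² = 36 (so the new area is 14256) and multiplies the boundary lattice-point count by 6, giving 48.
By Pick's theorem, the interior count of the dilated polygon is 14256 − 48/2 + 1 = 14233.

14233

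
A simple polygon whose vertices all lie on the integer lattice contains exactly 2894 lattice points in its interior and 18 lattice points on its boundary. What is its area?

2902

By Pick's theorem, A = I + B/2 − 1 = 2894 + 18/2 − 1 = 2902.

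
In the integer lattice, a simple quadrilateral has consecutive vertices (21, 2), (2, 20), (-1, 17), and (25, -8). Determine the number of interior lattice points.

133

The shoelace formula gives twice the area as |[21·20 − 2·2] + [2·17 − (-1)·20] + [(-1)·(-8) − 25·17] + [25·2 − 21·(-8)]| = 271, so the area is 271/2.
Summing gcd(|Δx|,|Δy|) over the edges gives the boundary count: gcd(19,18) + gcd(3,3) + gcd(26,25) + gcd(4,10) = 1+3+1+2 = 7.
Pick's theorem gives I = A − B/2 + 1 = 271/2 − 7/2 + 1 = 133.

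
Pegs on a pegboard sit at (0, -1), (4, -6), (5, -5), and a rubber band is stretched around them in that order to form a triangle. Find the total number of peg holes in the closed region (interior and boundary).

7

The shoelace formula gives twice the area as |(0·(-6) − 4·(-1)) + (4·(-5) − 5·(-6)) + (5·(-1) − 0·(-5))| = 9, so the area is 9/2.
Along each edge there are gcd(|Δx|,|Δy|)+1 lattice points, so counting each shared vertex once the boundary has gcd(4,5) + gcd(1,1) + gcd(5,4) = 1+1+1 = 3.
Pick's theorem gives I = A − B/2 + 1 = 9/2 − 3/2 + 1 = 4, so the closed region contains I + B = 4 + 3 = 7 lattice points.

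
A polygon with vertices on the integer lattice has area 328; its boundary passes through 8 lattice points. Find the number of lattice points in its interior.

325

From Pick's theorem, I = A − B/2 + 1 = 328 − 8/2 + 1 = 325.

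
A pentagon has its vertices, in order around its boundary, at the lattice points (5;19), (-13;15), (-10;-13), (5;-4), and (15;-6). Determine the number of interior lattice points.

540

The shoelace formula gives twice the area as |[5·15 − (-13)·19] + [(-13)·(-13) − (-10)·15] + [(-10)·(-4) − 5·(-13)] + [5·(-6) − 15·(-4)] + [15·19 − 5·(-6)]| = 1091, so the area is 1091/2.
Summing gcd(|Δx|,|Δy|) over the edges gives the boundary count: gcd(18,4) + gcd(3,28) + gcd(15,9) + gcd(10,2) + gcd(10,25) = 2+1+3+2+5 = 13.
Pick's theorem gives I = A − B/2 + 1 = 1091/2 − 13/2 + 1 = 540.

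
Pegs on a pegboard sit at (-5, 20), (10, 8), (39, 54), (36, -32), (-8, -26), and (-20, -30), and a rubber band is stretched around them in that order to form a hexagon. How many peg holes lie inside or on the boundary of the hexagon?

2622

The shoelace formula gives twice the area as |((-5)·8 − 10·20) + (10·54 − 39·8) + (39·(-32) − 36·54) + (36·(-26) − (-8)·(-32)) + ((-8)·(-30) − (-20)·(-26)) + ((-20)·20 − (-5)·(-30))| = 5226, so the area is 2613.
Summing gcd(|Δx|,|Δy|) over the edges gives the boundary count: gcd(15,12) + gcd(29,46) + gcd(3,86) + gcd(44,6) + gcd(12,4) + gcd(15,50) = 3+1+1+2+4+5 = 16.
Pick's theorem gives I = A − B/2 + 1 = 2613 − 16/2 + 1 = 2606, so the closed region contains I + B = 2606 + 16 = 2622 lattice points.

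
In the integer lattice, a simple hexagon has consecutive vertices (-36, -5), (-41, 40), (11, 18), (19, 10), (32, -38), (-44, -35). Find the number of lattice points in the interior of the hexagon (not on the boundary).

3956

The shoelace formula gives twice the area as |((-36)·40 − (-41)·(-5)) + ((-41)·18 − 11·40) + (11·10 − 19·18) + (19·(-38) − 32·10) + (32·(-35) − (-44)·(-38)) + ((-44)·(-5) − (-36)·(-35))| = 7929, so the area is 3964.5.
Along each edge there are gcd(|Δx|,|Δy|)+1 lattice points, so counting each shared vertex once the boundary has gcd(5,45) + gcd(52,22) + gcd(8,8) + gcd(13,48) + gcd(76,3) + gcd(8,30) = 5+2+8+1+1+2 = 19.
By Pick's theorem A = I + B/2 − 1, so I = 3964.5 − 19/2 + 1 = 3956.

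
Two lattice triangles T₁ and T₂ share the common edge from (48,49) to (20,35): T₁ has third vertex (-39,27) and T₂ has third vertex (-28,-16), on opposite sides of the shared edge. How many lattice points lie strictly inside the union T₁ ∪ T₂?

677

The union is the simple quadrilateral with vertices (48,49), (-39,27), (20,35), (-28,-16) in order.
The shoelace formula gives twice the area as |(48·27 − (-39)·49) + ((-39)·35 − 20·27) + (20·(-16) − (-28)·35) + ((-28)·49 − 48·(-16))| = 1358, so the area is 679.
The number of boundary lattice points is Σ gcd(|Δx|,|Δy|) = gcd(87,22) + gcd(59,8) + gcd(48,51) + gcd(76,65) = 1+1+3+1 = 6.
By Pick's theorem I = A − B/2 + 1 = 679 − 6/2 + 1 = 677.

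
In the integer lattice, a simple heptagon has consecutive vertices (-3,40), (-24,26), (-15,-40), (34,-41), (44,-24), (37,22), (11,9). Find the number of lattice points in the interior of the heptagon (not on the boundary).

3792

The shoelace formula gives twice the area as |((-3)·26 − (-24)·40) + ((-24)·(-40) − (-15)·26) + ((-15)·(-41) − 34·(-40)) + (34·(-24) − 44·(-41)) + (44·22 − 37·(-24)) + (37·9 − 11·22) + (11·40 − (-3)·9)| = 7609, so the area is 3804.5.
The number of boundary lattice points is Σ gcd(|Δx|,|Δy|) = gcd(21,14) + gcd(9,66) + gcd(49,1) + gcd(10,17) + gcd(7,46) + gcd(26,13) + gcd(14,31) = 7+3+1+1+1+13+1 = 27.
Pick's theorem gives I = A − B/2 + 1 = 3804.5 − 27/2 + 1 = 3792.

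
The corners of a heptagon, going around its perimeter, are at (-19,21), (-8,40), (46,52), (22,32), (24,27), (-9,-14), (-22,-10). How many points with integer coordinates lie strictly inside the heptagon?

By the shoelace formula, twice the signed area is |((-19)·40 − (-8)·21) + ((-8)·52 − 46·40) + (46·32 − 22·52) + (22·27 − 24·32) + (24·(-14) − (-9)·27) + ((-9)·(-10) − (-22)·(-14)) + ((-22)·21 − (-19)·(-10))| = 3657, so the area is 3657/2.
Along each edge there are gcd(|Δx|,|Δy|)+1 lattice points, so counting each shared vertex once the boundary has gcd(11,19) + gcd(54,12) + gcd(24,20) + gcd(2,5) + gcd(33,41) + gcd(13,4) + gcd(3,31) = 1+6+4+1+1+1+1 = 15.
Pick's theorem gives I = A − B/2 + 1 = 3657/2 − 15/2 + 1 = 1822.

1822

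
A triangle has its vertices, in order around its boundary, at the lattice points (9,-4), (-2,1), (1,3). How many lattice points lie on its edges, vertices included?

3

Summing gcd(|Δx|,|Δy|) over the edges gives the boundary count: gcd(11,5) + gcd(3,2) + gcd(8,7) = 1+1+1 = 3.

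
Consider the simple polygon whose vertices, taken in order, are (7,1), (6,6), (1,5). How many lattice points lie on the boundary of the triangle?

4

The number of boundary lattice points is Σ gcd(|Δx|,|Δy|) = gcd(1,5) + gcd(5,1) + gcd(6,4) = 1+1+2 = 4.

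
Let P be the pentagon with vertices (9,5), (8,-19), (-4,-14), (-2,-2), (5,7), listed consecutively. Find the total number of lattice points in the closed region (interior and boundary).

The shoelace formula gives twice the area as |[9·(-19) − 8·5] + [8·(-14) − (-4)·(-19)] + [(-4)·(-2) − (-2)·(-14)] + [(-2)·7 − 5·(-2)] + [5·5 − 9·7]| = 461, so the area is 461/2.
The number of boundary lattice points is Σ gcd(|Δx|,|Δy|) = gcd(1,24) + gcd(12,5) + gcd(2,12) + gcd(7,9) + gcd(4,2) = 1+1+2+1+2 = 7.
Pick's theorem gives I = A − B/2 + 1 = 461/2 − 7/2 + 1 = 228, so the closed region contains I + B = 228 + 7 = 235 lattice points.

235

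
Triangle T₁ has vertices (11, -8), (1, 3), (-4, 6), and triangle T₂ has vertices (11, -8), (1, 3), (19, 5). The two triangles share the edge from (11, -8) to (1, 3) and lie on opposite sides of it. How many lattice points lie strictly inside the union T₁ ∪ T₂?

120

The union is the simple quadrilateral with vertices (11, -8), (-4, 6), (1, 3), (19, 5) in order.
The shoelace formula gives twice the area as |[11·6 − (-4)·(-8)] + [(-4)·3 − 1·6] + [1·5 − 19·3] + [19·(-8) − 11·5]| = 243, so the area is 243/2.
Along each edge there are gcd(|Δx|,|Δy|)+1 lattice points, so counting each shared vertex once the boundary has gcd(15,14) + gcd(5,3) + gcd(18,2) + gcd(8,13) = 1+1+2+1 = 5.
By Pick's theorem I = A − B/2 + 1 = 243/2 − 5/2 + 1 = 120.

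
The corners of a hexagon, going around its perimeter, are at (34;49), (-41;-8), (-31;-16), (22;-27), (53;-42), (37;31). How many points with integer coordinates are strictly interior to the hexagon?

The shoelace formula gives twice the area as |(34·(-8) − (-41)·49) + ((-41)·(-16) − (-31)·(-8)) + ((-31)·(-27) − 22·(-16)) + (22·(-42) − 53·(-27)) + (53·31 − 37·(-42)) + (37·49 − 34·31)| = 7797, so the area is 3898.5.
The number of boundary lattice points is Σ gcd(|Δx|,|Δy|) = gcd(75,57) + gcd(10,8) + gcd(53,11) + gcd(31,15) + gcd(16,73) + gcd(3,18) = 3+2+1+1+1+3 = 11.
By Pick's theorem A = I + B/2 − 1, so I = 3898.5 − 11/2 + 1 = 3894.

3894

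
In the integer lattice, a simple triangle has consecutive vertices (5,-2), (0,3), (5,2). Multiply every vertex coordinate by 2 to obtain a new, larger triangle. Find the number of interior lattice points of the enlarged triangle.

31

Using the shoelace formula, 2A = |[5·3 − 0·(-2)] + [0·2 − 5·3] + [5·(-2) − 5·2]| = 20, so the area is 10.
Along each edge there are gcd(|Δx|,|Δy|)+1 lattice points, so counting each shared vertex once the boundary has gcd(5,5) + gcd(5,1) + gcd(0,4) = 5+1+4 = 10.
Scaling by 2 multiplies the area by 2² = 4 (so the new area is 40) and multiplies the boundary lattice-point count by 2, giving 20.
By Pick's theorem, the interior count of the dilated polygon is 40 − 20/2 + 1 = 31.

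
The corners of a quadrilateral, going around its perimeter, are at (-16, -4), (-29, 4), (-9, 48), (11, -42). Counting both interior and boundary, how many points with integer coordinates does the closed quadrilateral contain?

1210

By the shoelace formula, twice the signed area is |[(-16)·4 − (-29)·(-4)] + [(-29)·48 − (-9)·4] + [(-9)·(-42) − 11·48] + [11·(-4) − (-16)·(-42)]| = 2402, so the area is 1201.
Along each edge there are gcd(|Δx|,|Δy|)+1 lattice points, so counting each shared vertex once the boundary has gcd(13,8) + gcd(20,44) + gcd(20,90) + gcd(27,38) = 1+4+10+1 = 16.
Pick's theorem gives I = A − B/2 + 1 = 1201 − 16/2 + 1 = 1194, so the closed region contains I + B = 1194 + 16 = 1210 lattice points.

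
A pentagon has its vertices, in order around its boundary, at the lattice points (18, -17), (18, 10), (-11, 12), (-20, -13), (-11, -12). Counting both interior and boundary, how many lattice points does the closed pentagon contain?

The shoelace formula gives twice the area as |[18·10 − 18·(-17)] + [18·12 − (-11)·10] + [(-11)·(-13) − (-20)·12] + [(-20)·(-12) − (-11)·(-13)] + [(-11)·(-17) − 18·(-12)]| = 1695, so the area is 847.5.
Along each edge there are gcd(|Δx|,|Δy|)+1 lattice points, so counting each shared vertex once the boundary has gcd(0,27) + gcd(29,2) + gcd(9,25) + gcd(9,1) + gcd(29,5) = 27+1+1+1+1 = 31.
Pick's theorem gives I = A − B/2 + 1 = 847.5 − 31/2 + 1 = 833, so the closed region contains I + B = 833 + 31 = 864 lattice points.

864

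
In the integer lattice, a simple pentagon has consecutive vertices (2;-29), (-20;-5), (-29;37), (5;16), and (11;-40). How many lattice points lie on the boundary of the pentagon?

Summing gcd(|Δx|,|Δy|) over the edges gives the boundary count: gcd(22,24) + gcd(9,42) + gcd(34,21) + gcd(6,56) + gcd(9,11) = 2+3+1+2+1 = 9.

9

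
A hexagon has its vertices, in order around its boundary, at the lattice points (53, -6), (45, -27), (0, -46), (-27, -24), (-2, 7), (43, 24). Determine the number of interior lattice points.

3288

The shoelace formula gives twice the area as |[53·(-27) − 45·(-6)] + [45·(-46) − 0·(-27)] + [0·(-24) − (-27)·(-46)] + [(-27)·7 − (-2)·(-24)] + [(-2)·24 − 43·7] + [43·(-6) − 53·24]| = 6589, so the area is 3294.5.
Summing gcd(|Δx|,|Δy|) over the edges gives the boundary count: gcd(8,21) + gcd(45,19) + gcd(27,22) + gcd(25,31) + gcd(45,17) + gcd(10,30) = 1+1+1+1+1+10 = 15.
By Pick's theorem A = I + B/2 − 1, so I = 3294.5 − 15/2 + 1 = 3288.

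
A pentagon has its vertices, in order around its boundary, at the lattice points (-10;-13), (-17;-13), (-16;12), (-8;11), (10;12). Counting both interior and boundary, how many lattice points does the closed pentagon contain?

408

By the shoelace formula, twice the signed area is |[(-10)·(-13) − (-17)·(-13)] + [(-17)·12 − (-16)·(-13)] + [(-16)·11 − (-8)·12] + [(-8)·12 − 10·11] + [10·(-13) − (-10)·12]| = 799, so the area is 399.5.
Along each edge there are gcd(|Δx|,|Δy|)+1 lattice points, so counting each shared vertex once the boundary has gcd(7,0) + gcd(1,25) + gcd(8,1) + gcd(18,1) + gcd(20,25) = 7+1+1+1+5 = 15.
Pick's theorem gives I = A − B/2 + 1 = 399.5 − 15/2 + 1 = 393, so the closed region contains I + B = 393 + 15 = 408 lattice points.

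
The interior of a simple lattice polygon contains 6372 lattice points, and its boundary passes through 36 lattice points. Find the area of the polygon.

Pick's theorem states A = I + B/2 − 1, so A = 6372 + 36/2 − 1 = 6389.

6389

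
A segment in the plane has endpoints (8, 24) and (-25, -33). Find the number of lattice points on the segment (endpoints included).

The number of lattice points on a segment between lattice points is gcd(|Δx|,|Δy|) + 1 = gcd(33,57) + 1 = 3 + 1 = 4.

4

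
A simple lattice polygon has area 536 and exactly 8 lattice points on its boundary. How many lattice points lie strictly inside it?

Pick's theorem A = I + B/2 − 1 rearranges to I = A − B/2 + 1 = 536 − 8/2 + 1 = 533.

533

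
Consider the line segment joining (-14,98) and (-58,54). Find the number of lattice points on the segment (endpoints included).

The number of lattice points on a segment between lattice points is gcd(|Δx|,|Δy|) + 1 = gcd(44,44) + 1 = 44 + 1 = 45.

45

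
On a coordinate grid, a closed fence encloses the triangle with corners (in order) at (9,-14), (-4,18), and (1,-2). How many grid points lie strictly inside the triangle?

46

The shoelace formula gives twice the area as |(9·18 − (-4)·(-14)) + ((-4)·(-2) − 1·18) + (1·(-14) − 9·(-2))| = 100, so the area is 50.
Along each edge there are gcd(|Δx|,|Δy|)+1 lattice points, so counting each shared vertex once the boundary has gcd(13,32) + gcd(5,20) + gcd(8,12) = 1+5+4 = 10.
By Pick's theorem A = I + B/2 − 1, so I = 50 − 10/2 + 1 = 46.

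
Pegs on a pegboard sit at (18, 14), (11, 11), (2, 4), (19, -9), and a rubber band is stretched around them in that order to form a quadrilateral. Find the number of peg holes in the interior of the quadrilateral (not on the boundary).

199

Using the shoelace formula, 2A = |(18·11 − 11·14) + (11·4 − 2·11) + (2·(-9) − 19·4) + (19·14 − 18·(-9))| = 400, so the area is 200.
The number of boundary lattice points is Σ gcd(|Δx|,|Δy|) = gcd(7,3) + gcd(9,7) + gcd(17,13) + gcd(1,23) = 1+1+1+1 = 4.
By Pick's theorem A = I + B/2 − 1, so I = 200 − 4/2 + 1 = 199.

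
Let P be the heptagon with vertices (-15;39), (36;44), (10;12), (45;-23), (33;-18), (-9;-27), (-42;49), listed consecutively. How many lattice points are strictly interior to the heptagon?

By the shoelace formula, twice the signed area is |((-15)·44 − 36·39) + (36·12 − 10·44) + (10·(-23) − 45·12) + (45·(-18) − 33·(-23)) + (33·(-27) − (-9)·(-18)) + ((-9)·49 − (-42)·(-27)) + ((-42)·39 − (-15)·49)| = 6424, so the area is 3212.
The number of boundary lattice points is Σ gcd(|Δx|,|Δy|) = gcd(51,5) + gcd(26,32) + gcd(35,35) + gcd(12,5) + gcd(42,9) + gcd(33,76) + gcd(27,10) = 1+2+35+1+3+1+1 = 44.
Pick's theorem gives I = A − B/2 + 1 = 3212 − 44/2 + 1 = 3191.

3191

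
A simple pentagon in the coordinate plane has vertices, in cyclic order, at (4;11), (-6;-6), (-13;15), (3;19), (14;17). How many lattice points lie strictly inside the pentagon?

Using the shoelace formula, 2A = |(4·(-6) − (-6)·11) + ((-6)·15 − (-13)·(-6)) + ((-13)·19 − 3·15) + (3·17 − 14·19) + (14·11 − 4·17)| = 547, so the area is 273.5.
Summing gcd(|Δx|,|Δy|) over the edges gives the boundary count: gcd(10,17) + gcd(7,21) + gcd(16,4) + gcd(11,2) + gcd(10,6) = 1+7+4+1+2 = 15.
Pick's theorem gives I = A − B/2 + 1 = 273.5 − 15/2 + 1 = 267.

267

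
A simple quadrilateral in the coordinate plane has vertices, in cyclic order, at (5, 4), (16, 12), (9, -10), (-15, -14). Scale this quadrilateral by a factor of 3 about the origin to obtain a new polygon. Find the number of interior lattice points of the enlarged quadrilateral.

The shoelace formula gives twice the area as |(5·12 − 16·4) + (16·(-10) − 9·12) + (9·(-14) − (-15)·(-10)) + ((-15)·4 − 5·(-14))| = 538, so the area is 269.
Summing gcd(|Δx|,|Δy|) over the edges gives the boundary count: gcd(11,8) + gcd(7,22) + gcd(24,4) + gcd(20,18) = 1+1+4+2 = 8.
Scaling by 3 multiplies the area by 3² = 9 (so the new area is 2421) and multiplies the boundary lattice-point count by 3, giving 24.
By Pick's theorem, the interior count of the dilated polygon is 2421 − 24/2 + 1 = 2410.

2410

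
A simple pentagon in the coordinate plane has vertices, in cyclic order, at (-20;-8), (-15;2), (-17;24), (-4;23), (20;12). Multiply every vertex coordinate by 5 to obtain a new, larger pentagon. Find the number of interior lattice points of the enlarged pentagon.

15041

Using the shoelace formula, 2A = |((-20)·2 − (-15)·(-8)) + ((-15)·24 − (-17)·2) + ((-17)·23 − (-4)·24) + ((-4)·12 − 20·23) + (20·(-8) − (-20)·12)| = 1209, so the area is 604.5.
The number of boundary lattice points is Σ gcd(|Δx|,|Δy|) = gcd(5,10) + gcd(2,22) + gcd(13,1) + gcd(24,11) + gcd(40,20) = 5+2+1+1+20 = 29.
Scaling by 5 multiplies the area by 5² = 25 (so the new area is 15112.5) and multiplies the boundary lattice-point count by 5, giving 145.
By Pick's theorem, the interior count of the dilated polygon is 15112.5 − 145/2 + 1 = 15041.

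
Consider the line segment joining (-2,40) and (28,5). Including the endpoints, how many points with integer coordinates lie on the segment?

The number of lattice points on a segment between lattice points is gcd(|Δx|,|Δy|) + 1 = gcd(30,35) + 1 = 5 + 1 = 6.

6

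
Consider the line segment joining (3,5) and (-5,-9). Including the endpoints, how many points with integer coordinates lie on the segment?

The number of lattice points on a segment between lattice points is gcd(|Δx|,|Δy|) + 1 = gcd(8,14) + 1 = 2 + 1 = 3.

3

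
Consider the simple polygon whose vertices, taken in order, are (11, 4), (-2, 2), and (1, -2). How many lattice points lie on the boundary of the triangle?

Summing gcd(|Δx|,|Δy|) over the edges gives the boundary count: gcd(13,2) + gcd(3,4) + gcd(10,6) = 1+1+2 = 4.

4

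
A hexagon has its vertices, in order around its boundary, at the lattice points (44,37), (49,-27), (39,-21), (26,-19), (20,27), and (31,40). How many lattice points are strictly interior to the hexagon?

Using the shoelace formula, 2A = |[44·(-27) − 49·37] + [49·(-21) − 39·(-27)] + [39·(-19) − 26·(-21)] + [26·27 − 20·(-19)] + [20·40 − 31·27] + [31·37 − 44·40]| = 2740, so the area is 1370.
Along each edge there are gcd(|Δx|,|Δy|)+1 lattice points, so counting each shared vertex once the boundary has gcd(5,64) + gcd(10,6) + gcd(13,2) + gcd(6,46) + gcd(11,13) + gcd(13,3) = 1+2+1+2+1+1 = 8.
Pick's theorem gives I = A − B/2 + 1 = 1370 − 8/2 + 1 = 1367.

1367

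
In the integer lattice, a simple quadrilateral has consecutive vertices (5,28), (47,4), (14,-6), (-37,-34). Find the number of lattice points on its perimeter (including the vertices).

10

Summing gcd(|Δx|,|Δy|) over the edges gives the boundary count: gcd(42,24) + gcd(33,10) + gcd(51,28) + gcd(42,62) = 6+1+1+2 = 10.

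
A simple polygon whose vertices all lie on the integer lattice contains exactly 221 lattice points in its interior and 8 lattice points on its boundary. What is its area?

224

Pick's theorem states A = I + B/2 − 1, so A = 221 + 8/2 − 1 = 224.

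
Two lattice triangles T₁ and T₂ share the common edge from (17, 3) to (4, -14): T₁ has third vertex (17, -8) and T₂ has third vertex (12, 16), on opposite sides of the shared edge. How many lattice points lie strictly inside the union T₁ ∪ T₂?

The union is the simple quadrilateral with vertices (17, 3), (17, -8), (4, -14), (12, 16) in order.
By the shoelace formula, twice the signed area is |(17·(-8) − 17·3) + (17·(-14) − 4·(-8)) + (4·16 − 12·(-14)) + (12·3 − 17·16)| = 397, so the area is 198.5.
Along each edge there are gcd(|Δx|,|Δy|)+1 lattice points, so counting each shared vertex once the boundary has gcd(0,11) + gcd(13,6) + gcd(8,30) + gcd(5,13) = 11+1+2+1 = 15.
By Pick's theorem I = A − B/2 + 1 = 198.5 − 15/2 + 1 = 192.

192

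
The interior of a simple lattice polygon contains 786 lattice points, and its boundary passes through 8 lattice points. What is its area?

789

Pick's theorem states A = I + B/2 − 1, so A = 786 + 8/2 − 1 = 789.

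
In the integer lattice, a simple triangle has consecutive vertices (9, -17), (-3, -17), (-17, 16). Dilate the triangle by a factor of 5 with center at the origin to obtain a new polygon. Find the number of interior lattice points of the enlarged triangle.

4916

By the shoelace formula, twice the signed area is |(9·(-17) − (-3)·(-17)) + ((-3)·16 − (-17)·(-17)) + ((-17)·(-17) − 9·16)| = 396, so the area is 198.
The number of boundary lattice points is Σ gcd(|Δx|,|Δy|) = gcd(12,0) + gcd(14,33) + gcd(26,33) = 12+1+1 = 14.
Scaling by 5 multiplies the area by 5² = 25 (so the new area is 4950) and multiplies the boundary lattice-point count by 5, giving 70.
By Pick's theorem, the interior count of the dilated polygon is 4950 − 70/2 + 1 = 4916.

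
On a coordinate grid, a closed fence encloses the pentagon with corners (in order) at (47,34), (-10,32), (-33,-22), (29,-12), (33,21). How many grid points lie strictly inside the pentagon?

Using the shoelace formula, 2A = |(47·32 − (-10)·34) + ((-10)·(-22) − (-33)·32) + ((-33)·(-12) − 29·(-22)) + (29·21 − 33·(-12)) + (33·34 − 47·21)| = 5294, so the area is 2647.
Along each edge there are gcd(|Δx|,|Δy|)+1 lattice points, so counting each shared vertex once the boundary has gcd(57,2) + gcd(23,54) + gcd(62,10) + gcd(4,33) + gcd(14,13) = 1+1+2+1+1 = 6.
By Pick's theorem A = I + B/2 − 1, so I = 2647 − 6/2 + 1 = 2645.

2645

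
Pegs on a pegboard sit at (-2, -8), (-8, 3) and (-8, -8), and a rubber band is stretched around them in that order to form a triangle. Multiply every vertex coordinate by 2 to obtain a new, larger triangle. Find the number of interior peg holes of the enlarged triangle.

115

The shoelace formula gives twice the area as |((-2)·3 − (-8)·(-8)) + ((-8)·(-8) − (-8)·3) + ((-8)·(-8) − (-2)·(-8))| = 66, so the area is 33.
The number of boundary lattice points is Σ gcd(|Δx|,|Δy|) = gcd(6,11) + gcd(0,11) + gcd(6,0) = 1+11+6 = 18.
Scaling by 2 multiplies the area by 2² = 4 (so the new area is 132) and multiplies the boundary lattice-point count by 2, giving 36.
By Pick's theorem, the interior count of the dilated polygon is 132 − 36/2 + 1 = 115.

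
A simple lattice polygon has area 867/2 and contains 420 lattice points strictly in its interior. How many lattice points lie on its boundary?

Pick's theorem gives A = I + B/2 − 1, so B = 2(A − I + 1) = 2(867/2 − 420 + 1) = 29.

29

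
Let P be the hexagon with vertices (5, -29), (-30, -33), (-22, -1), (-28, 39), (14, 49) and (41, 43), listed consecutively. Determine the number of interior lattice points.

3648

By the shoelace formula, twice the signed area is |[5·(-33) − (-30)·(-29)] + [(-30)·(-1) − (-22)·(-33)] + [(-22)·39 − (-28)·(-1)] + [(-28)·49 − 14·39] + [14·43 − 41·49] + [41·(-29) − 5·43]| = 7346, so the area is 3673.
The number of boundary lattice points is Σ gcd(|Δx|,|Δy|) = gcd(35,4) + gcd(8,32) + gcd(6,40) + gcd(42,10) + gcd(27,6) + gcd(36,72) = 1+8+2+2+3+36 = 52.
Pick's theorem gives I = A − B/2 + 1 = 3673 − 52/2 + 1 = 3648.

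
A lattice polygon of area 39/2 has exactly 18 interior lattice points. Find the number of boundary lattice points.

Pick's theorem gives A = I + B/2 − 1, so B = 2(A − I + 1) = 2(39/2 − 18 + 1) = 5.

5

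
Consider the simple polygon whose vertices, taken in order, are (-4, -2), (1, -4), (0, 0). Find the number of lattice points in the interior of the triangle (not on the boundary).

The shoelace formula gives twice the area as |[(-4)·(-4) − 1·(-2)] + [1·0 − 0·(-4)] + [0·(-2) − (-4)·0]| = 18, so the area is 9.
The number of boundary lattice points is Σ gcd(|Δx|,|Δy|) = gcd(5,2) + gcd(1,4) + gcd(4,2) = 1+1+2 = 4.
Pick's theorem gives I = A − B/2 + 1 = 9 − 4/2 + 1 = 8.

8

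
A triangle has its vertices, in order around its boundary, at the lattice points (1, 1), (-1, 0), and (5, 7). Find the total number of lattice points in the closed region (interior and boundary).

7

Using the shoelace formula, 2A = |[1·0 − (-1)·1] + [(-1)·7 − 5·0] + [5·1 − 1·7]| = 8, so the area is 4.
Along each edge there are gcd(|Δx|,|Δy|)+1 lattice points, so counting each shared vertex once the boundary has gcd(2,1) + gcd(6,7) + gcd(4,6) = 1+1+2 = 4.
Pick's theorem gives I = A − B/2 + 1 = 4 − 4/2 + 1 = 3, so the closed region contains I + B = 3 + 4 = 7 lattice points.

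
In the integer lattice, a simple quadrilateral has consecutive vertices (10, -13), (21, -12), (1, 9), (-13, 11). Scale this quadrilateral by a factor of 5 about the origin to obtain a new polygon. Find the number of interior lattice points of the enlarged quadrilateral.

6751

Using the shoelace formula, 2A = |(10·(-12) − 21·(-13)) + (21·9 − 1·(-12)) + (1·11 − (-13)·9) + ((-13)·(-13) − 10·11)| = 541, so the area is 270.5.
The number of boundary lattice points is Σ gcd(|Δx|,|Δy|) = gcd(11,1) + gcd(20,21) + gcd(14,2) + gcd(23,24) = 1+1+2+1 = 5.
Scaling by 5 multiplies the area by 5² = 25 (so the new area is 6762.5) and multiplies the boundary lattice-point count by 5, giving 25.
By Pick's theorem, the interior count of the dilated polygon is 6762.5 − 25/2 + 1 = 6751.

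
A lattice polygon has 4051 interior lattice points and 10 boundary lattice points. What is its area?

4055

Pick's theorem states A = I + B/2 − 1, so A = 4051 + 10/2 − 1 = 4055.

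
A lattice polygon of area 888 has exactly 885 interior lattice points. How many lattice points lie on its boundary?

Pick's theorem gives A = I + B/2 − 1, so B = 2(A − I + 1) = 2(888 − 885 + 1) = 8.

8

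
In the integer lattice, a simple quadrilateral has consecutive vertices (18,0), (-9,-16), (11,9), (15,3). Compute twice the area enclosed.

349

Using the shoelace formula, 2A = |[18·(-16) − (-9)·0] + [(-9)·9 − 11·(-16)] + [11·3 − 15·9] + [15·0 − 18·3]| = 349, so the area is 349/2.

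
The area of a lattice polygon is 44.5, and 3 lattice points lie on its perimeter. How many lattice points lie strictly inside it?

44

Pick's theorem A = I + B/2 − 1 rearranges to I = A − B/2 + 1 = 44.5 − 3/2 + 1 = 44.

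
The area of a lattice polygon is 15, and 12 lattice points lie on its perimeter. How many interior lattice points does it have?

10

From Pick's theorem, I = A − B/2 + 1 = 15 − 12/2 + 1 = 10.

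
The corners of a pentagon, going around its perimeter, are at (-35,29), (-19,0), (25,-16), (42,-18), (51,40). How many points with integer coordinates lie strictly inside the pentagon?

The shoelace formula gives twice the area as |[(-35)·0 − (-19)·29] + [(-19)·(-16) − 25·0] + [25·(-18) − 42·(-16)] + [42·40 − 51·(-18)] + [51·29 − (-35)·40]| = 6554, so the area is 3277.
Summing gcd(|Δx|,|Δy|) over the edges gives the boundary count: gcd(16,29) + gcd(44,16) + gcd(17,2) + gcd(9,58) + gcd(86,11) = 1+4+1+1+1 = 8.
By Pick's theorem A = I + B/2 − 1, so I = 3277 − 8/2 + 1 = 3274.

3274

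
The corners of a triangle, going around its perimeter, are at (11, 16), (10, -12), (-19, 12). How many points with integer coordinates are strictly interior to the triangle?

417

By the shoelace formula, twice the signed area is |[11·(-12) − 10·16] + [10·12 − (-19)·(-12)] + [(-19)·16 − 11·12]| = 836, so the area is 418.
Summing gcd(|Δx|,|Δy|) over the edges gives the boundary count: gcd(1,28) + gcd(29,24) + gcd(30,4) = 1+1+2 = 4.
Pick's theorem gives I = A − B/2 + 1 = 418 − 4/2 + 1 = 417.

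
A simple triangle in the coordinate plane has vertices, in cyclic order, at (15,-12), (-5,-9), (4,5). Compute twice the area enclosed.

307

Using the shoelace formula, 2A = |(15·(-9) − (-5)·(-12)) + ((-5)·5 − 4·(-9)) + (4·(-12) − 15·5)| = 307, so the area is 153.5.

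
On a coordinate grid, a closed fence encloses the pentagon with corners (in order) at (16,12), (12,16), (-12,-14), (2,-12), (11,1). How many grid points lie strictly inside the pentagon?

By the shoelace formula, twice the signed area is |[16·16 − 12·12] + [12·(-14) − (-12)·16] + [(-12)·(-12) − 2·(-14)] + [2·1 − 11·(-12)] + [11·12 − 16·1]| = 558, so the area is 279.
Along each edge there are gcd(|Δx|,|Δy|)+1 lattice points, so counting each shared vertex once the boundary has gcd(4,4) + gcd(24,30) + gcd(14,2) + gcd(9,13) + gcd(5,11) = 4+6+2+1+1 = 14.
Pick's theorem gives I = A − B/2 + 1 = 279 − 14/2 + 1 = 273.

273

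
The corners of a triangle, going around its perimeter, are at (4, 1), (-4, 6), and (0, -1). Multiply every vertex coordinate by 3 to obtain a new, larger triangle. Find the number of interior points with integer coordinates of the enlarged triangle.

157

The shoelace formula gives twice the area as |[4·6 − (-4)·1] + [(-4)·(-1) − 0·6] + [0·1 − 4·(-1)]| = 36, so the area is 18.
Along each edge there are gcd(|Δx|,|Δy|)+1 lattice points, so counting each shared vertex once the boundary has gcd(8,5) + gcd(4,7) + gcd(4,2) = 1+1+2 = 4.
Scaling by 3 multiplies the area by 3² = 9 (so the new area is 162) and multiplies the boundary lattice-point count by 3, giving 12.
By Pick's theorem, the interior count of the dilated polygon is 162 − 12/2 + 1 = 157.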